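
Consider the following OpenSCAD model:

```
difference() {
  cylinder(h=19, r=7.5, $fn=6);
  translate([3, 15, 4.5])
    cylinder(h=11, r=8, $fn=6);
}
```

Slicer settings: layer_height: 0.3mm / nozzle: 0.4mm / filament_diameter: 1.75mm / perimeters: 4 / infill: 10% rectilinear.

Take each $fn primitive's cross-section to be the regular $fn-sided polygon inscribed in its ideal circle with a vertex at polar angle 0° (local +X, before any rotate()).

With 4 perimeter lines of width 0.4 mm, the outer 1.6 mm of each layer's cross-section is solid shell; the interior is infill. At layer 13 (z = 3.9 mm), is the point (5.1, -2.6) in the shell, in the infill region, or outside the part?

shell

At z = 3.9 mm: the r=7.5 cylinder contributes a regular 6-gon of circumradius 7.5; the cylinder at (3, 15) does not reach this height (z outside [4.5, 15.5]); Taking the first minus the rest: none of the subtracted shapes is present at this height, so the r=7.5 cylinder is unchanged — 1 connected region. Overall, the cross-section is a single solid region. The nearest boundary edge runs (3.75, -6.50)→(7.50, 0.00); distance from the point to it = 0.78 mm. The point is inside the cross-section, 0.78 mm from the nearest boundary — within the 1.6 mm shell band (4 × 0.4).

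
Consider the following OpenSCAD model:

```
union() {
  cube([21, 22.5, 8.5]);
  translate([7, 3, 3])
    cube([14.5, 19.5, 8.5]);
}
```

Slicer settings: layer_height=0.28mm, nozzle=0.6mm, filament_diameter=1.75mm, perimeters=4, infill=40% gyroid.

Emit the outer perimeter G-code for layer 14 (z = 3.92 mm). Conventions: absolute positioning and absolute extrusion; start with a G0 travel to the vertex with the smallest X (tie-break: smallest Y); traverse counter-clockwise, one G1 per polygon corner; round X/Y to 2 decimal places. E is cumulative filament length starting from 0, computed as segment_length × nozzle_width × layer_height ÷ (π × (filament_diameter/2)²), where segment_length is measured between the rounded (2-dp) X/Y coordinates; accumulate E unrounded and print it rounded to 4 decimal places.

G0 X0.00 Y0.00 Z3.92
G1 X21.00 Y0.00 E1.4668
G1 X21.00 Y3.00 E1.6763
G1 X21.50 Y3.00 E1.7112
G1 X21.50 Y22.50 E3.0732
G1 X0.00 Y22.50 E4.5749
G1 X0.00 Y0.00 E6.1465

At z = 3.92 mm: the 21×22.5 cube contributes its full rectangle; the 14.5×19.5 cube at (7, 3) contributes its full rectangle; Merging all regions: the regions partially overlap (shared area 273.00 mm²), so overlapping operands fuse into one piece — 1 connected region. The outline is a single polygon with 6 vertices. Extrusion per mm of travel: 0.6 × 0.28 / (π × 0.875²) = 0.069846. Accumulating E over each segment gives final E = 6.1465.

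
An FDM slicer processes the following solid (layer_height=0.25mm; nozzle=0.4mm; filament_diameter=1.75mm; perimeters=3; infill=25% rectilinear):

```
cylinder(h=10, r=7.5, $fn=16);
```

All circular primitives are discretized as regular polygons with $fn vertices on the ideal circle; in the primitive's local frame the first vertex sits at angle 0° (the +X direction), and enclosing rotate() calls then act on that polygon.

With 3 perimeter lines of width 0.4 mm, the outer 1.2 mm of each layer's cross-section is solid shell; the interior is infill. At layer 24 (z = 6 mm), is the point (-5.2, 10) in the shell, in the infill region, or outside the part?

At z = 6 mm: the cylinder: section is a regular 16-gon, circumradius r=7.5. Overall, the cross-section is a single solid region. The nearest boundary edge runs (-2.87, 6.93)→(-5.30, 5.30); distance from the point to it = 3.85 mm. The point is not inside any of the regions above, so it lies outside the cross-section (3.85 mm from the nearest boundary).

outside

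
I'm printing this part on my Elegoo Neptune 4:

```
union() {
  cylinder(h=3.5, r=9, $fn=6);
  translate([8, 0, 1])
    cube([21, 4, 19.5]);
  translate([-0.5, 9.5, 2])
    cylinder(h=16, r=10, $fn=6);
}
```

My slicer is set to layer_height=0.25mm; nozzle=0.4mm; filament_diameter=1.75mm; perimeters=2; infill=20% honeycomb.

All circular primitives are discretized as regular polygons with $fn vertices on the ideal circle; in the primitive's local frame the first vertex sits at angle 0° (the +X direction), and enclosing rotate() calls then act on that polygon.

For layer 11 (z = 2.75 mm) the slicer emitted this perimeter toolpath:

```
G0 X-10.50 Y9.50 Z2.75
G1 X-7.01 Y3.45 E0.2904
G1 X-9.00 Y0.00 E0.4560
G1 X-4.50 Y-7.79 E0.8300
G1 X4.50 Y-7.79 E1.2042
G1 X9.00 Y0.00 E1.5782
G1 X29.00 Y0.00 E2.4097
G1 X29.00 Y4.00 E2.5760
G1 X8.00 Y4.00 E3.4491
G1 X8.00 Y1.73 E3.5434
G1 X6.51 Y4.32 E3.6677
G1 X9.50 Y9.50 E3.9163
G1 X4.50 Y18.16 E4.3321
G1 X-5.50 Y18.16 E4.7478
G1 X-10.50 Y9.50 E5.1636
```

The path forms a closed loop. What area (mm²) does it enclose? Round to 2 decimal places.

473.75 mm²

Apply the shoelace formula to the sequence of (X, Y) vertices; enclosed area = 473.75 mm².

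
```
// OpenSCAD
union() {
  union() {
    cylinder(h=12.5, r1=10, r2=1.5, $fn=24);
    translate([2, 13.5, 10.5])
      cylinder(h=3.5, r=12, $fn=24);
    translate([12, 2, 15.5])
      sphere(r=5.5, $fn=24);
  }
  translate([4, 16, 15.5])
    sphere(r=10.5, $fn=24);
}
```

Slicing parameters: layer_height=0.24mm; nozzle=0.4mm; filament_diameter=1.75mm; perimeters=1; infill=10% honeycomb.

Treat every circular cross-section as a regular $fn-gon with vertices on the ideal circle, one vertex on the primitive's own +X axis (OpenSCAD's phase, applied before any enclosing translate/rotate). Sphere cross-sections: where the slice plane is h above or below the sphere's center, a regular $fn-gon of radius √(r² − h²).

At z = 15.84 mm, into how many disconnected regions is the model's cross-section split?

At z = 15.84 mm: the cone does not reach this height (z outside [0, 12.5]); the cylinder at (2, 13.5) does not reach this height (z outside [10.5, 14]); the r=5.5 sphere at (12, 2) slices to a regular 24-gon of circumradius 5.489 (√(r²−h²) with h=0.34 from center); Combining (union): only the r=5.5 sphere at (12, 2) is present, so the union is just that shape — 1 connected region; the r=10.5 sphere at (4, 16) contributes a regular 24-gon of circumradius √(10.5²−0.34²) = 10.494; Combining (union): the 2 present regions are separate (no shared area or edge), so areas and boundary lengths simply add and each stays a separate island — 2 connected regions. The result has 2 disconnected regions.

2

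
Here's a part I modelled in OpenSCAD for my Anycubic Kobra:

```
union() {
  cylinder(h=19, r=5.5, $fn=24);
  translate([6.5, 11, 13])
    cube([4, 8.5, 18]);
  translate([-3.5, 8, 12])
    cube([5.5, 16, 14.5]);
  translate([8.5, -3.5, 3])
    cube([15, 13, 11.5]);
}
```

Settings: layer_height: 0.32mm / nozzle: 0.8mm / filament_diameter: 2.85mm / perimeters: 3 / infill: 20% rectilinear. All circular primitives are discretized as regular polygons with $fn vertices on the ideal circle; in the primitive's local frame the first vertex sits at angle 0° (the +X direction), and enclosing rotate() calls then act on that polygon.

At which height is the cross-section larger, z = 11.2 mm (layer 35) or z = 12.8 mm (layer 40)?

layer 40 (z = 12.8 mm)

Layer 35 (z = 11.2): the r=5.5 cylinder contributes a regular 24-gon of circumradius 5.5 (area = (24/2)·5.500²·sin(360°/24) = 93.95 mm²); the cube at (6.5, 11) does not reach this height (z outside [13, 31]); the cube at (-3.5, 8) does not reach this height (z outside [12, 26.5]); the 15×13 cube at (8.5, -3.5) contributes its full rectangle (area 195.00 mm²); Taking the union: the 2 present regions are separate (no shared area or edge), so areas and boundary lengths simply add and each stays a separate island — area = 288.95 mm². So its area = 288.95 mm². Layer 40 (z = 12.8): the cylinder: section is a regular 24-gon, circumradius r=5.5 (area = (24/2)·5.500²·sin(360°/24) = 93.95 mm²); the cube at (6.5, 11) is absent (z outside [13, 31]); the cube at (-3.5, 8) (footprint 5.5×16) is included at this height (area 88.00 mm²); the cube at (8.5, -3.5) is present — its section is the full 15×13 rectangle (area 195.00 mm²); Combining (union): the 3 present regions are separate (no shared area or edge), so areas and boundary lengths simply add and each stays a separate island — area = 376.95 mm². So its area = 376.95 mm². Layer 40 is larger (376.95 vs 288.95 mm²).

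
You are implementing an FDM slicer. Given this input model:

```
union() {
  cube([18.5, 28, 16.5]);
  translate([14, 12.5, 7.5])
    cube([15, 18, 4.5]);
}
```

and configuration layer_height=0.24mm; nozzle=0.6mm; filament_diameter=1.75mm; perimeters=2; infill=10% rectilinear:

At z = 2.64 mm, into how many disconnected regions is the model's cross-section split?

1

At z = 2.64 mm: the cube (footprint 18.5×28) is included at this height; the cube at (14, 12.5) is not intersected at this z (z outside [7.5, 12]); Merging all regions: only the 18.5×28 cube is present, so the union is just that shape — 1 connected region. The result has 1 disconnected region.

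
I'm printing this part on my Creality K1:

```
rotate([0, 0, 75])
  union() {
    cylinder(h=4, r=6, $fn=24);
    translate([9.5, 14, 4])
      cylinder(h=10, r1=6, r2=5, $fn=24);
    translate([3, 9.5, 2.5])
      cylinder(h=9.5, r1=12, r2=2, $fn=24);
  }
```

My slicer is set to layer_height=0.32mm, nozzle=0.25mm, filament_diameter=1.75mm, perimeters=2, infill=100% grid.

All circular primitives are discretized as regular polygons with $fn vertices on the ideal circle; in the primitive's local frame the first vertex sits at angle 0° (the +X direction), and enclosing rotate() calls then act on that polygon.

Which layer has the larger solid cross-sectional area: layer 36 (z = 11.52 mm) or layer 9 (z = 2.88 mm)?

layer 9 (z = 2.88 mm)

Layer 36 (z = 11.52): the cylinder is not intersected at this z (z outside [0, 4]); the cone at (9.5, 14): at t=0.752 of its height the radius interpolates to r₁+(r₂−r₁)t = 5.248, giving a regular 24-gon of that circumradius (area = (24/2)·5.248²·sin(360°/24) = 85.54 mm²); the cone at (3, 9.5) contributes a regular 24-gon of circumradius 2.505 (interpolated between r1=12 and r2=2 at t=0.949) (area = (24/2)·2.505²·sin(360°/24) = 19.49 mm²); Merging all regions: the 2 present regions are separate (no shared area or edge), so areas and boundary lengths simply add and each stays a separate island — area = 105.03 mm²; (rotated 75° about Z; rotation is an isometry so areas/perimeters/island counts are preserved). So its area = 105.03 mm². Layer 9 (z = 2.88): the r=6 cylinder contributes a regular 24-gon of circumradius 6 (area = (24/2)·6.000²·sin(360°/24) = 111.81 mm²); the cone at (9.5, 14) does not reach this height (z outside [4, 14]); the cone at (3, 9.5) contributes a regular 24-gon of circumradius 11.600 (interpolated between r1=12 and r2=2 at t=0.040) (area = (24/2)·11.600²·sin(360°/24) = 417.92 mm²); Merging all regions: the regions partially overlap — summed areas 529.73 mm² minus the doubly-counted overlap 68.25 mm² gives 461.48 mm² — area = 461.48 mm²; (whole slice rotated 75° about Z — lengths, areas and connectivity unchanged). So its area = 461.48 mm². Layer 9 is larger (461.48 vs 105.03 mm²).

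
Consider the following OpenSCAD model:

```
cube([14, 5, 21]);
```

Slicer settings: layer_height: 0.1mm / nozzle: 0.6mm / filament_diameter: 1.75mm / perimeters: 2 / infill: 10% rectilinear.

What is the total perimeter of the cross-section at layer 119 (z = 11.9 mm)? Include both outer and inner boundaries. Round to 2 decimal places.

38.00 mm

At z = 11.9 mm: the cube (footprint 14×5) is included at this height (perimeter 38.00 mm). Overall, the cross-section is a single solid region. Total boundary length (outer) = 38.00 mm.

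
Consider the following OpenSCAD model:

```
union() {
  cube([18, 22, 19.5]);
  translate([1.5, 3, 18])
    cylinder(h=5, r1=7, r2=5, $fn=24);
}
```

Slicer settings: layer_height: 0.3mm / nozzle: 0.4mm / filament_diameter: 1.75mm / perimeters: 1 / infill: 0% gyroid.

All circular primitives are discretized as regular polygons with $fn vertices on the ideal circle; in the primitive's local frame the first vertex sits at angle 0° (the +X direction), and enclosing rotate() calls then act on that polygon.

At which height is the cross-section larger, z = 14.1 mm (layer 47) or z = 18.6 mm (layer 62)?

layer 62 (z = 18.6 mm)

Layer 47 (z = 14.1): the 18×22 cube contributes its full rectangle (area 396.00 mm²); the cone at (1.5, 3) does not reach this height (z outside [18, 23]); Taking the union: only the 18×22 cube is present, so the union is just that shape — area = 396.00 mm². So its area = 396.00 mm². Layer 62 (z = 18.6): the cube is present — its section is the full 18×22 rectangle (area 396.00 mm²); the cone at (1.5, 3): at t=0.120 of its height the radius interpolates to r₁+(r₂−r₁)t = 6.760, giving a regular 24-gon of that circumradius (area = (24/2)·6.760²·sin(360°/24) = 141.93 mm²); Taking the union: the regions partially overlap — summed areas 537.93 mm² minus the doubly-counted overlap 69.44 mm² gives 468.49 mm² — area = 468.49 mm². So its area = 468.49 mm². Layer 62 is larger (468.49 vs 396.00 mm²).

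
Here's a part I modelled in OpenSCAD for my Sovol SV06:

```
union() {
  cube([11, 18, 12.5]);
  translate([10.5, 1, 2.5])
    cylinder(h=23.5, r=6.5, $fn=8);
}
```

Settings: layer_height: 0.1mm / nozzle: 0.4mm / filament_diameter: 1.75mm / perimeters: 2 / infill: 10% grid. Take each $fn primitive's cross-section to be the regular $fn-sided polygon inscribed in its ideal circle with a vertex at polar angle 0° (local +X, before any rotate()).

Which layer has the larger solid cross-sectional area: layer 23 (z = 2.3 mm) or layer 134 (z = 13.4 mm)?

layer 23 (z = 2.3 mm)

Layer 23 (z = 2.3): the 11×18 cube contributes its full rectangle (area 198.00 mm²); the cylinder at (10.5, 1) is absent (z outside [2.5, 26]); Merging all regions: only the 11×18 cube is present, so the union is just that shape — area = 198.00 mm². So its area = 198.00 mm². Layer 134 (z = 13.4): the cube is not intersected at this z (z outside [0, 12.5]); the r=6.5 cylinder at (10.5, 1) contributes a regular 8-gon of circumradius 6.5 (area = (8/2)·6.500²·sin(360°/8) = 119.50 mm²); Taking the union: only the r=6.5 cylinder at (10.5, 1) is present, so the union is just that shape — area = 119.50 mm². So its area = 119.50 mm². Layer 23 is larger (198.00 vs 119.50 mm²).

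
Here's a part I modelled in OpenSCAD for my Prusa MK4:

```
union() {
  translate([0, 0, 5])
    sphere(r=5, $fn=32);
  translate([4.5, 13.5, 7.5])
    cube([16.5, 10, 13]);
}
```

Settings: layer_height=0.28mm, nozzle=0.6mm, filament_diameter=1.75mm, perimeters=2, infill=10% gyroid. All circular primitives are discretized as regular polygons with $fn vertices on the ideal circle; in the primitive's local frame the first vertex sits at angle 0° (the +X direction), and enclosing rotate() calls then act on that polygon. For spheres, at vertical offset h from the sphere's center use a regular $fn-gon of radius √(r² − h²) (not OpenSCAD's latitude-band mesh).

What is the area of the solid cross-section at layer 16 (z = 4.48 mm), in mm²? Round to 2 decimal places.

At z = 4.48 mm: the sphere: section is a regular 32-gon, circumradius = √(r²−h²) = √(5²−0.52²) = 4.973 (area = (32/2)·4.973²·sin(360°/32) = 77.19 mm²); the cube at (4.5, 13.5) does not reach this height (z outside [7.5, 20.5]); Merging all regions: only the r=5 sphere is present, so the union is just that shape — area = 77.19 mm². Overall, the cross-section is a single solid region. Net area = 77.19 mm².

77.19 mm²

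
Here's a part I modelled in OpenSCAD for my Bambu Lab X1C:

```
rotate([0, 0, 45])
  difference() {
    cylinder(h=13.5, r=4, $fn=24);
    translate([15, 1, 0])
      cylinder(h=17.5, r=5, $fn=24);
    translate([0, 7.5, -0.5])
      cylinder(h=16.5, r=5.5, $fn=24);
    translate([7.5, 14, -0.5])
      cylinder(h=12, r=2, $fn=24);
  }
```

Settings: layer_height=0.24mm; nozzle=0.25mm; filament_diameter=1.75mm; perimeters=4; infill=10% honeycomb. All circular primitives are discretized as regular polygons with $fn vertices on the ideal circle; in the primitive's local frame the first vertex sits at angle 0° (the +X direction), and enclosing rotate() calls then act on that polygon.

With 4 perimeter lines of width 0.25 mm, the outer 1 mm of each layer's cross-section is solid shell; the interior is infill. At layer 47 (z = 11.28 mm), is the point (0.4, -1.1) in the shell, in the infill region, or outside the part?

infill

At z = 11.28 mm: the cylinder: section is a regular 24-gon, circumradius r=4; the r=5 cylinder at (15, 1) gives a regular 24-gon of circumradius 5 (constant along its height); the cylinder at (0, 7.5): section is a regular 24-gon, circumradius r=5.5; the cylinder at (7.5, 14): section is a regular 24-gon, circumradius r=2; Taking the first minus the rest: starting from the r=4 cylinder, the r=5 cylinder at (15, 1) misses the remaining region (no effect); the r=5.5 cylinder at (0, 7.5) partially overlaps it — only the 7.50 mm² overlap (of its 93.95 mm²) is removed, clipping the outline; the r=2 cylinder at (7.5, 14) misses the remaining region (no effect) — 1 connected region; (rotated 45° about Z; rotation is an isometry so areas/perimeters/island counts are preserved). Overall, the cross-section is a single solid region. Undo the 45° rotation: the query point maps to (-0.495, -1.061) in the un-rotated model frame. The nearest boundary edge runs (-1.04, -3.86)→(-2.00, -3.46); distance from the point to it = 2.80 mm. The point is inside the cross-section and 2.80 mm from the nearest boundary — more than the 1 mm shell width (4 × 0.25), so it's in the infill interior.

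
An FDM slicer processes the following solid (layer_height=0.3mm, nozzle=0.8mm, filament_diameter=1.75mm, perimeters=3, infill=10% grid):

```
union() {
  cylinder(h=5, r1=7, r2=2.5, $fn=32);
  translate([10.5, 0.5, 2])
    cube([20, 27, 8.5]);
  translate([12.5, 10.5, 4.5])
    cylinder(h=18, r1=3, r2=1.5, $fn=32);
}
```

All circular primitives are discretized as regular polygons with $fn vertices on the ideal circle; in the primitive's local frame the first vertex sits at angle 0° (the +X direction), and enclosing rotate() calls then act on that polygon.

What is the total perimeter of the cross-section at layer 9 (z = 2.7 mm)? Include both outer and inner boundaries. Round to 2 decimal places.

At z = 2.7 mm: the cone: at t=0.540 of its height the radius interpolates to r₁+(r₂−r₁)t = 4.570, giving a regular 32-gon of that circumradius (perimeter = 2·32·4.570·sin(180°/32) = 28.67 mm); the 20×27 cube at (10.5, 0.5) contributes its full rectangle (perimeter 94.00 mm); the cone at (12.5, 10.5) is absent (z outside [4.5, 22.5]); Taking the union: the 2 present regions are separate (no shared area or edge), so areas and boundary lengths simply add and each stays a separate island — boundary = 122.67 mm. Overall, the cross-section has 2 separate islands. Total boundary length (outer) = 122.67 mm.

122.67 mm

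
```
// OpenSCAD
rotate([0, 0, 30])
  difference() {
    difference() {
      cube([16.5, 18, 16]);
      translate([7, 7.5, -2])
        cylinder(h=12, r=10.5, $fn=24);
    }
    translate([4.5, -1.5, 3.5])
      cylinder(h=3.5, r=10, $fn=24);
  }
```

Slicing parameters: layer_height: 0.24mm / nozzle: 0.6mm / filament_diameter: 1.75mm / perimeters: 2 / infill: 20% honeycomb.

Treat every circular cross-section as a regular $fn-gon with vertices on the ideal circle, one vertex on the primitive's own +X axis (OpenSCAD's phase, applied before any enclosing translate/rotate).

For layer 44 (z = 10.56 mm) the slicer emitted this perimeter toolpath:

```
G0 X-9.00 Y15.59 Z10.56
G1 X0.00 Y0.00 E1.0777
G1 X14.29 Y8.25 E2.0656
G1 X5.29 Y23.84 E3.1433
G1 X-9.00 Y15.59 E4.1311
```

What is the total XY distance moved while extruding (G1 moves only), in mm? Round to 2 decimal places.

Sum the Euclidean lengths of each G1 segment: total = 69.00 mm.

69.00 mm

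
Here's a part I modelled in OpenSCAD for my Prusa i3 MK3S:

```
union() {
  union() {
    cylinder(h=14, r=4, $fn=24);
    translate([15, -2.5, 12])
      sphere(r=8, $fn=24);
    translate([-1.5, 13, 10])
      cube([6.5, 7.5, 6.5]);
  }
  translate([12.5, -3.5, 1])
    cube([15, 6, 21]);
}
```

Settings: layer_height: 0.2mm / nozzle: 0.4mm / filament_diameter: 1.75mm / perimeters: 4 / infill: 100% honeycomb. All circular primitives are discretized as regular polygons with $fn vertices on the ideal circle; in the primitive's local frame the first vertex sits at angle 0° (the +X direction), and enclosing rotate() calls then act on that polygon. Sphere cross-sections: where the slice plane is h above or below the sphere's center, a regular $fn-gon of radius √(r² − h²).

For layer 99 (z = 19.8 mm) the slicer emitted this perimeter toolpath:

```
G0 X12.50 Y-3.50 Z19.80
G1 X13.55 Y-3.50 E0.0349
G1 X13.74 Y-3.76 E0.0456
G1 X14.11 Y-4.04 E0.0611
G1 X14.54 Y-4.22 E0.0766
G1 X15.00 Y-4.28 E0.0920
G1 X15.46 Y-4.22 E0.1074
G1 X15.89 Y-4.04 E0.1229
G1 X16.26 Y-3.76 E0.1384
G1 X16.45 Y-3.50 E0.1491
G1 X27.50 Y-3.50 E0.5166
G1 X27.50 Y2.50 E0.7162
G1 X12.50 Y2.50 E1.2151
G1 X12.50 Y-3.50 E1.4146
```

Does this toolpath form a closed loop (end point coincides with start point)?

Start point (G0): (12.50, -3.50). End point (last G1): the path returns to the start — closed.

yes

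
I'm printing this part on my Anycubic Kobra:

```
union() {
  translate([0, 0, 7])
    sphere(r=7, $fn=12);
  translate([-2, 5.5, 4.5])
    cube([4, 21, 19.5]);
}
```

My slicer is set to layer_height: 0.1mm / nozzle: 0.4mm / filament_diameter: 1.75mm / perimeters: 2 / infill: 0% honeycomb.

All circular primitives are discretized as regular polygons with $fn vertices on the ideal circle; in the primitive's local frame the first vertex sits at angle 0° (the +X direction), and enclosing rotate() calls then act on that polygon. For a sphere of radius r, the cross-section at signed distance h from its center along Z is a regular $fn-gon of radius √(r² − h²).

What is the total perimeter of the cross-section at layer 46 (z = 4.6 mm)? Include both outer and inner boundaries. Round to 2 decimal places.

At z = 4.6 mm: the r=7 sphere slices to a regular 12-gon of circumradius 6.576 (√(r²−h²) with h=2.4 from center) (perimeter = 2·12·6.576·sin(180°/12) = 40.85 mm); the cube at (-2, 5.5) (footprint 4×21) is included at this height (perimeter 50.00 mm); Merging all regions: the regions partially overlap (shared area 3.23 mm²), so the edge portions inside another operand are dropped and the merged outline is re-measured after clipping — boundary = 81.63 mm. Overall, the cross-section is a single solid region. Total boundary length (outer) = 81.63 mm.

81.63 mm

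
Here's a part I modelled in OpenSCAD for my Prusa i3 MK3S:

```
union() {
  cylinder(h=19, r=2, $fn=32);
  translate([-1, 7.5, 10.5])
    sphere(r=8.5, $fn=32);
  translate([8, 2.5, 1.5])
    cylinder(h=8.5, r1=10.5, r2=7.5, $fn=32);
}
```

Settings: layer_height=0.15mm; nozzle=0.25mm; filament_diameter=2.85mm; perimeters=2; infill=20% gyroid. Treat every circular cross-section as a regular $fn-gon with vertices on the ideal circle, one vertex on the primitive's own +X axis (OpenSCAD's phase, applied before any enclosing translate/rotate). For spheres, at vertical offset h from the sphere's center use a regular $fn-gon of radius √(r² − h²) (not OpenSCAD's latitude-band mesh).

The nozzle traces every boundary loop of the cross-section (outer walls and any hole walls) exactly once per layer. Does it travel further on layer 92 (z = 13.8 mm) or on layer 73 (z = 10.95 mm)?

layer 73 (z = 10.95 mm)

Layer 92 (z = 13.8): the cylinder: section is a regular 32-gon, circumradius r=2 (perimeter = 2·32·2.000·sin(180°/32) = 12.55 mm); the r=8.5 sphere at (-1, 7.5) slices to a regular 32-gon of circumradius 7.833 (√(r²−h²) with h=3.3 from center) (perimeter = 2·32·7.833·sin(180°/32) = 49.14 mm); the cone at (8, 2.5) is not intersected at this z (z outside [1.5, 10]); Merging all regions: the regions partially overlap (shared area 6.86 mm²), so the edge portions inside another operand are dropped and the merged outline is re-measured after clipping — boundary = 51.40 mm. So its perimeter = 51.40 mm. Layer 73 (z = 10.95): the cylinder: section is a regular 32-gon, circumradius r=2 (perimeter = 2·32·2.000·sin(180°/32) = 12.55 mm); the sphere at (-1, 7.5): section is a regular 32-gon, circumradius = √(r²−h²) = √(8.5²−0.45²) = 8.488 (perimeter = 2·32·8.488·sin(180°/32) = 53.25 mm); the cone at (8, 2.5) is not intersected at this z (z outside [1.5, 10]); Taking the union: the regions partially overlap (shared area 9.44 mm²), so the edge portions inside another operand are dropped and the merged outline is re-measured after clipping — boundary = 54.34 mm. So its perimeter = 54.34 mm. Layer 73 is larger (54.34 vs 51.40 mm).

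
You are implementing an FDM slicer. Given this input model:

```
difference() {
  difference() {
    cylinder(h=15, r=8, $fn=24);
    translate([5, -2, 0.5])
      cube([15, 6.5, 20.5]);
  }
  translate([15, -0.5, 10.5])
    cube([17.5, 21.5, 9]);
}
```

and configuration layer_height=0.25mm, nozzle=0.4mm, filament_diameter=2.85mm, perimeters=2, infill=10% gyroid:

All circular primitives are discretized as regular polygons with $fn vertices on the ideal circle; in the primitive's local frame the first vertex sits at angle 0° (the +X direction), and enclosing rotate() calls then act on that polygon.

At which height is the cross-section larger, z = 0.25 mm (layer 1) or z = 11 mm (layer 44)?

layer 1 (z = 0.25 mm)

Layer 1 (z = 0.25): the r=8 cylinder contributes a regular 24-gon of circumradius 8 (area = (24/2)·8.000²·sin(360°/24) = 198.77 mm²); the cube at (5, -2) does not reach this height (z outside [0.5, 21]); After the difference (first − rest): none of the subtracted shapes is present at this height, so the r=8 cylinder is unchanged — area = 198.77 mm²; the cube at (15, -0.5) is not intersected at this z (z outside [10.5, 19.5]); Subtracting the remaining from the first: none of the subtracted shapes is present at this height, so the result so far is unchanged — area = 198.77 mm². So its area = 198.77 mm². Layer 44 (z = 11): the cylinder: section is a regular 24-gon, circumradius r=8 (area = (24/2)·8.000²·sin(360°/24) = 198.77 mm²); the 15×6.5 cube at (5, -2) contributes its full rectangle (area 97.50 mm²); Subtracting the remaining from the first: starting from the r=8 cylinder (198.77 mm²), the 15×6.5 cube at (5, -2) partially overlaps it — only the 17.03 mm² overlap (of its 97.50 mm²) is removed, clipping the outline — area = 181.75 mm²; the cube at (15, -0.5) (footprint 17.5×21.5) is included at this height (area 376.25 mm²); After the difference (first − rest): starting from that combined region (181.75 mm²), the 17.5×21.5 cube at (15, -0.5) misses the remaining region (no effect) — area = 181.75 mm². So its area = 181.75 mm². Layer 1 is larger (198.77 vs 181.75 mm²).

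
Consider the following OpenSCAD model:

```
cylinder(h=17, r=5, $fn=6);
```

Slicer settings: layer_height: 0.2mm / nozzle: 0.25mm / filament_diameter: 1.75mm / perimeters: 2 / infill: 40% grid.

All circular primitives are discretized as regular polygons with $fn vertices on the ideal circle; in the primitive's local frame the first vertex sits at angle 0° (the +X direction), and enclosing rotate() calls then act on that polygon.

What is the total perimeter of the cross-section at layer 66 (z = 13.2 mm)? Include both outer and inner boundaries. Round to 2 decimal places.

At z = 13.2 mm: the r=5 cylinder gives a regular 6-gon of circumradius 5 (constant along its height) (perimeter = 2·6·5.000·sin(180°/6) = 30.00 mm). Overall, the cross-section is a single solid region. Total boundary length (outer) = 30.00 mm.

30.00 mm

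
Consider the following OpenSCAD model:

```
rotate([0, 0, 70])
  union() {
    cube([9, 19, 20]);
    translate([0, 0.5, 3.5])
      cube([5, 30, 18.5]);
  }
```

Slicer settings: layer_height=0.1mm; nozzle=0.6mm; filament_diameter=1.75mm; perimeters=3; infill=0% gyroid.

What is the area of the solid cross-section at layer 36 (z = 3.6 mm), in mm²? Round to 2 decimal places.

At z = 3.6 mm: the cube is present — its section is the full 9×19 rectangle (area 171.00 mm²); the cube at (0, 0.5) is present — its section is the full 5×30 rectangle (area 150.00 mm²); Combining (union): the regions partially overlap — summed areas 321.00 mm² minus the doubly-counted overlap 92.50 mm² gives 228.50 mm² — area = 228.50 mm²; (whole slice rotated 70° about Z — lengths, areas and connectivity unchanged). Overall, the cross-section is a single solid region. Net area = 228.50 mm².

228.50 mm²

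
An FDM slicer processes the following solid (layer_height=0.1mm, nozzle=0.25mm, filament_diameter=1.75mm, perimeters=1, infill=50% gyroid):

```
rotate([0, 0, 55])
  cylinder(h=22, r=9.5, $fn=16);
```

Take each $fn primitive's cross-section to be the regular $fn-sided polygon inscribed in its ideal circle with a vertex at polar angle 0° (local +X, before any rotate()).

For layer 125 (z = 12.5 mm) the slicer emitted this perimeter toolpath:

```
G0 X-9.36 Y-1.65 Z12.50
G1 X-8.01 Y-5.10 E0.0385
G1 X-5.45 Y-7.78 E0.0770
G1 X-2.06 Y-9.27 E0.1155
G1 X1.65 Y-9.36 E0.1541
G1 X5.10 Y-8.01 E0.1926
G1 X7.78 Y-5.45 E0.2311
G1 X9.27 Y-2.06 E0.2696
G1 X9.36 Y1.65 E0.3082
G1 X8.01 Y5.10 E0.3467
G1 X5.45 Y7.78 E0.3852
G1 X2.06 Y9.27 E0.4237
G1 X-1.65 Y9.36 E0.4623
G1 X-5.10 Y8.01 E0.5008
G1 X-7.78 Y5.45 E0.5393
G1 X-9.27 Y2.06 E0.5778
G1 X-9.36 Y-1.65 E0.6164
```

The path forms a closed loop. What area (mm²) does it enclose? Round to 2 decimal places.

Apply the shoelace formula to the sequence of (X, Y) vertices; enclosed area = 276.23 mm².

276.23 mm²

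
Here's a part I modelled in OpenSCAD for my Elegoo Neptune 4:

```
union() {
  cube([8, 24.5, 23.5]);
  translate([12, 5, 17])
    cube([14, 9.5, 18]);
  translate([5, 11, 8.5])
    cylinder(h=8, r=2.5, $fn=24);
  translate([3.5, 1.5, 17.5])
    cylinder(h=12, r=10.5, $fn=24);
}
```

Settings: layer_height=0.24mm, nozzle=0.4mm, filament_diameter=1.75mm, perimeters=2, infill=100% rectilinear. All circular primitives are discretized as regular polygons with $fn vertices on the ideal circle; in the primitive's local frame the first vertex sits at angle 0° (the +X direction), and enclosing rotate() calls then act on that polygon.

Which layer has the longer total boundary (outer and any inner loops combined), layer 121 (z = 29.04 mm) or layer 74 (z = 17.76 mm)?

Layer 121 (z = 29.04): the cube is not intersected at this z (z outside [0, 23.5]); the 14×9.5 cube at (12, 5) contributes its full rectangle (perimeter 47.00 mm); the cylinder at (5, 11) is not intersected at this z (z outside [8.5, 16.5]); the r=10.5 cylinder at (3.5, 1.5) contributes a regular 24-gon of circumradius 10.5 (perimeter = 2·24·10.500·sin(180°/24) = 65.79 mm); Taking the union: the regions partially overlap (shared area 1.90 mm²), so the edge portions inside another operand are dropped and the merged outline is re-measured after clipping — boundary = 106.08 mm. So its perimeter = 106.08 mm. Layer 74 (z = 17.76): the cube is present — its section is the full 8×24.5 rectangle (perimeter 65.00 mm); the cube at (12, 5) (footprint 14×9.5) is included at this height (perimeter 47.00 mm); the cylinder at (5, 11) does not reach this height (z outside [8.5, 16.5]); the cylinder at (3.5, 1.5): section is a regular 24-gon, circumradius r=10.5 (perimeter = 2·24·10.500·sin(180°/24) = 65.79 mm); Combining (union): the regions partially overlap (shared area 95.23 mm²), so the edge portions inside another operand are dropped and the merged outline is re-measured after clipping — boundary = 132.59 mm. So its perimeter = 132.59 mm. Layer 74 is larger (132.59 vs 106.08 mm).

layer 74 (z = 17.76 mm)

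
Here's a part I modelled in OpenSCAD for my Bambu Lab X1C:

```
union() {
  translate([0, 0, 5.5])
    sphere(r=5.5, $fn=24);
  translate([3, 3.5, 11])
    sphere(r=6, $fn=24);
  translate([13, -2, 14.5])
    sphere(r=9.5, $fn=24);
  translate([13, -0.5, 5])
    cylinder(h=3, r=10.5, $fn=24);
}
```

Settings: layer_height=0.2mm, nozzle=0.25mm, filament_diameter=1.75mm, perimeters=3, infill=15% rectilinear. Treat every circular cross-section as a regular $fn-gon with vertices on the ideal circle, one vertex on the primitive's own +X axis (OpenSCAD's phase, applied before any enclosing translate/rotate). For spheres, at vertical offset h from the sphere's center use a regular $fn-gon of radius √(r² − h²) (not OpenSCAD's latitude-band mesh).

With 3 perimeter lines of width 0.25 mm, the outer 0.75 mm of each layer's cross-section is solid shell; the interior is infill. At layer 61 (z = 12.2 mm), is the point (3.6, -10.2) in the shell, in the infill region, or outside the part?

outside

At z = 12.2 mm: the sphere is absent (|z−center|=6.700 > r=5.5); the r=6 sphere at (3, 3.5) slices to a regular 24-gon of circumradius 5.879 (√(r²−h²) with h=1.2 from center); the r=9.5 sphere at (13, -2) slices to a regular 24-gon of circumradius 9.217 (√(r²−h²) with h=2.3 from center); the cylinder at (13, -0.5) is not intersected at this z (z outside [5, 8]); Merging all regions: the regions partially overlap (shared area 23.18 mm²), so overlapping operands fuse into one piece — 1 connected region. Overall, the cross-section is a single solid region. The nearest boundary edge runs (6.48, -8.52)→(5.02, -6.61); distance from the point to it = 3.31 mm. The point is not inside any of the regions above, so it lies outside the cross-section (3.31 mm from the nearest boundary).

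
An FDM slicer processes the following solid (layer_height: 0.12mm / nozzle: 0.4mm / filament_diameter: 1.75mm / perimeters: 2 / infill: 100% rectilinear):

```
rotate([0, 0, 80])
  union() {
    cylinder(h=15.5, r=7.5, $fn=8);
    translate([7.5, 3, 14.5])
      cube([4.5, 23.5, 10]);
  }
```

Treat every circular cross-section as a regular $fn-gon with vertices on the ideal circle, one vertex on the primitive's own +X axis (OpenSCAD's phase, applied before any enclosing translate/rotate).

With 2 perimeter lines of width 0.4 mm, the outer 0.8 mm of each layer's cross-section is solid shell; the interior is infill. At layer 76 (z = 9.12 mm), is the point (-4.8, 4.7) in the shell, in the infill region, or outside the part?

shell

At z = 9.12 mm: the cylinder: section is a regular 8-gon, circumradius r=7.5; the cube at (7.5, 3) is absent (z outside [14.5, 24.5]); Merging all regions: only the r=7.5 cylinder is present, so the union is just that shape — 1 connected region; (rotated 80° about Z; rotation is an isometry so areas/perimeters/island counts are preserved). Overall, the cross-section is a single solid region. Undo the 80° rotation: the query point maps to (3.795, 5.543) in the un-rotated model frame. The nearest boundary edge runs (5.30, 5.30)→(0.00, 7.50); distance from the point to it = 0.36 mm. The point is inside the cross-section, 0.36 mm from the nearest boundary — within the 0.8 mm shell band (2 × 0.4).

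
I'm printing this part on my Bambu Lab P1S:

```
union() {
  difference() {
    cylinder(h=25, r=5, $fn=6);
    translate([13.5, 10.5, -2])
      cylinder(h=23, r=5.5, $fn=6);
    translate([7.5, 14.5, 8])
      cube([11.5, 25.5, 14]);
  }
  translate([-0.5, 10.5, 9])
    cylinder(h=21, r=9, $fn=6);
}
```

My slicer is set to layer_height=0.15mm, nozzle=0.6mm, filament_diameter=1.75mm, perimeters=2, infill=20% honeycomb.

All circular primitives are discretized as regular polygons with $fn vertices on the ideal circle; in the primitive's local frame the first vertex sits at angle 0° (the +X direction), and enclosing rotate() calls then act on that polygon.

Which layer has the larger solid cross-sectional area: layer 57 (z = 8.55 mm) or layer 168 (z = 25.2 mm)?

layer 168 (z = 25.2 mm)

Layer 57 (z = 8.55): the r=5 cylinder contributes a regular 6-gon of circumradius 5 (area = (6/2)·5.000²·sin(360°/6) = 64.95 mm²); the r=5.5 cylinder at (13.5, 10.5) gives a regular 6-gon of circumradius 5.5 (constant along its height) (area = (6/2)·5.500²·sin(360°/6) = 78.59 mm²); the 11.5×25.5 cube at (7.5, 14.5) contributes its full rectangle (area 293.25 mm²); Subtracting the remaining from the first: starting from the r=5 cylinder (64.95 mm²), the r=5.5 cylinder at (13.5, 10.5) misses the remaining region (no effect); the 11.5×25.5 cube at (7.5, 14.5) misses the remaining region (no effect) — area = 64.95 mm²; the cylinder at (-0.5, 10.5) is not intersected at this z (z outside [9, 30]); Merging all regions: only that combined region is present, so the union is just that shape — area = 64.95 mm². So its area = 64.95 mm². Layer 168 (z = 25.2): the cylinder is absent (z outside [0, 25]); the cylinder at (13.5, 10.5) does not reach this height (z outside [-2, 21]); the cube at (7.5, 14.5) is not intersected at this z (z outside [8, 22]); Subtracting the remaining from the first: the first operand is absent here, so nothing remains; the r=9 cylinder at (-0.5, 10.5) gives a regular 6-gon of circumradius 9 (constant along its height) (area = (6/2)·9.000²·sin(360°/6) = 210.44 mm²); Combining (union): only the r=9 cylinder at (-0.5, 10.5) is present, so the union is just that shape — area = 210.44 mm². So its area = 210.44 mm². Layer 168 is larger (210.44 vs 64.95 mm²).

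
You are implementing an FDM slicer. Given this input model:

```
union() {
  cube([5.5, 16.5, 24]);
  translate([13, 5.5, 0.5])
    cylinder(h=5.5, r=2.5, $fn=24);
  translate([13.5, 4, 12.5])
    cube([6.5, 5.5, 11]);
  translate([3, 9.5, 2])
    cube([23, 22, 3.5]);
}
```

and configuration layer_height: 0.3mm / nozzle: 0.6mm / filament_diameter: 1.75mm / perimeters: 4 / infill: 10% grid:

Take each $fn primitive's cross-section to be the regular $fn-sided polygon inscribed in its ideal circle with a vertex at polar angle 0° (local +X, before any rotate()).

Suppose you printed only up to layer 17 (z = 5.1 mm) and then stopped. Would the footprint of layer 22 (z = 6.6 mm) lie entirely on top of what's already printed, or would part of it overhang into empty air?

Compare the two slices. At z = 5.1: the cube (footprint 5.5×16.5) is included at this height (area 90.75 mm²); the r=2.5 cylinder at (13, 5.5) gives a regular 24-gon of circumradius 2.5 (constant along its height) (area = (24/2)·2.500²·sin(360°/24) = 19.41 mm²); the cube at (13.5, 4) does not reach this height (z outside [12.5, 23.5]); the 23×22 cube at (3, 9.5) contributes its full rectangle (area 506.00 mm²); Merging all regions: the regions partially overlap — summed areas 616.16 mm² minus the doubly-counted overlap 17.50 mm² gives 598.66 mm² — area = 598.66 mm². At z = 6.6: the cube (footprint 5.5×16.5) is included at this height (area 90.75 mm²); the cylinder at (13, 5.5) is absent (z outside [0.5, 6]); the cube at (13.5, 4) does not reach this height (z outside [12.5, 23.5]); the cube at (3, 9.5) is not intersected at this z (z outside [2, 5.5]); Combining (union): only the 5.5×16.5 cube is present, so the union is just that shape — area = 90.75 mm². Checking containment: the cross-section at z = 6.6 is a subset of the cross-section at z = 5.1.

entirely on top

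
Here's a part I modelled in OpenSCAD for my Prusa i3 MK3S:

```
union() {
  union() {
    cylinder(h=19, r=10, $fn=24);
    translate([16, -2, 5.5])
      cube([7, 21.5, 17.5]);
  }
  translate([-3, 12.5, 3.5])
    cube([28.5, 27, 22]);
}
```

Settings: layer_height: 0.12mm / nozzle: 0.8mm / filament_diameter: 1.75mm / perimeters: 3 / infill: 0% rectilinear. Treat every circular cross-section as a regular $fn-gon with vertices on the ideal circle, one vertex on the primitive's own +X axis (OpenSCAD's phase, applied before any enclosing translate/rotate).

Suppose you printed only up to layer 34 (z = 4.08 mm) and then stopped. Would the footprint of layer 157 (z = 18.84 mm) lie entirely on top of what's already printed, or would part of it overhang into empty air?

Compare the two slices. At z = 4.08: the cylinder: section is a regular 24-gon, circumradius r=10 (area = (24/2)·10.000²·sin(360°/24) = 310.58 mm²); the cube at (16, -2) is not intersected at this z (z outside [5.5, 23]); Taking the union: only the r=10 cylinder is present, so the union is just that shape — area = 310.58 mm²; the 28.5×27 cube at (-3, 12.5) contributes its full rectangle (area 769.50 mm²); Combining (union): the 2 present regions are separate (no shared area or edge), so areas and boundary lengths simply add and each stays a separate island — area = 1080.08 mm². At z = 18.84: the r=10 cylinder gives a regular 24-gon of circumradius 10 (constant along its height) (area = (24/2)·10.000²·sin(360°/24) = 310.58 mm²); the cube at (16, -2) is present — its section is the full 7×21.5 rectangle (area 150.50 mm²); Combining (union): the 2 present regions are separate (no shared area or edge), so areas and boundary lengths simply add and each stays a separate island — area = 461.08 mm²; the cube at (-3, 12.5) (footprint 28.5×27) is included at this height (area 769.50 mm²); Taking the union: the regions partially overlap — summed areas 1230.58 mm² minus the doubly-counted overlap 49.00 mm² gives 1181.58 mm² — area = 1181.58 mm². Checking containment: at z = 18.84 the cross-section extends beyond the z = 4.08 cross-section by about 101.50 mm².

part overhangs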